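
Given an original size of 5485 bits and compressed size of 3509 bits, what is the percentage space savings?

Space savings = (1 - Compressed/Original) × 100%
= (1 - 3509/5485) × 100%
= 36.03%


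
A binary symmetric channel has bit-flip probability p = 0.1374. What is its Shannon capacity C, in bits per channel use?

For BSC with error probability p:
C = 1 - H(p) where H(p) is binary entropy
H(0.1374) = -0.1374 × log₂(0.1374) - 0.8626 × log₂(0.8626)
H(p) = 0.5774
C = 1 - 0.5774 = 0.4226 bits/use


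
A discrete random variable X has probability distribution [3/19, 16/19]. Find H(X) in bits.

H(X) = -Σ p(x) log₂ p(x)
  -3/19 × log₂(3/19) = 0.4205
  -16/19 × log₂(16/19) = 0.2088
H(X) = 0.6292 bits


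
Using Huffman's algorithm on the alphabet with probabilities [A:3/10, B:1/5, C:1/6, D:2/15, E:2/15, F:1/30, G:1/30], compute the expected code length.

Huffman tree construction:
Combine smallest probabilities repeatedly
Resulting codes:
  A: 10 (length 2)
  B: 00 (length 2)
  C: 111 (length 3)
  D: 011 (length 3)
  E: 110 (length 3)
  F: 0100 (length 4)
  G: 0101 (length 4)
Average length = Σ p(s) × length(s) = 2.5667 bits


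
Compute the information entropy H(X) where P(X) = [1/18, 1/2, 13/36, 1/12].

H(X) = -Σ p(x) log₂ p(x)
  -1/18 × log₂(1/18) = 0.2317
  -1/2 × log₂(1/2) = 0.5000
  -13/36 × log₂(13/36) = 0.5306
  -1/12 × log₂(1/12) = 0.2987
H(X) = 1.5611 bits


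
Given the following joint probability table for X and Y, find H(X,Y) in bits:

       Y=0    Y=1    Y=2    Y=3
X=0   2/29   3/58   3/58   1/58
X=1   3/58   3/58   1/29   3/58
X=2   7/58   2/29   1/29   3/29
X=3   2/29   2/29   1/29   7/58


H(X,Y) = -Σ p(x,y) log₂ p(x,y)
  p(0,0)=2/29: -0.0690 × log₂(0.0690) = 0.2661
  p(0,1)=3/58: -0.0517 × log₂(0.0517) = 0.2210
  p(0,2)=3/58: -0.0517 × log₂(0.0517) = 0.2210
  p(0,3)=1/58: -0.0172 × log₂(0.0172) = 0.1010
  p(1,0)=3/58: -0.0517 × log₂(0.0517) = 0.2210
  p(1,1)=3/58: -0.0517 × log₂(0.0517) = 0.2210
  p(1,2)=1/29: -0.0345 × log₂(0.0345) = 0.1675
  p(1,3)=3/58: -0.0517 × log₂(0.0517) = 0.2210
  p(2,0)=7/58: -0.1207 × log₂(0.1207) = 0.3682
  p(2,1)=2/29: -0.0690 × log₂(0.0690) = 0.2661
  p(2,2)=1/29: -0.0345 × log₂(0.0345) = 0.1675
  p(2,3)=3/29: -0.1034 × log₂(0.1034) = 0.3386
  p(3,0)=2/29: -0.0690 × log₂(0.0690) = 0.2661
  p(3,1)=2/29: -0.0690 × log₂(0.0690) = 0.2661
  p(3,2)=1/29: -0.0345 × log₂(0.0345) = 0.1675
  p(3,3)=7/58: -0.1207 × log₂(0.1207) = 0.3682
H(X,Y) = 3.8479 bits


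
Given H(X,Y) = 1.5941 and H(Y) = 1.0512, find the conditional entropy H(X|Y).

Chain rule: H(X,Y) = H(X|Y) + H(Y)
H(X|Y) = H(X,Y) - H(Y) = 1.5941 - 1.0512 = 0.5429 bits


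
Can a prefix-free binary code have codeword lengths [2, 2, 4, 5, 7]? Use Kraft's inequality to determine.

Kraft inequality: Σ 2^(-l_i) ≤ 1 for prefix-free code
Calculating: 2^(-2) + 2^(-2) + 2^(-4) + 2^(-5) + 2^(-7)
= 0.25 + 0.25 + 0.0625 + 0.03125 + 0.0078125
= 0.6016
Since 0.6016 ≤ 1, prefix-free code exists


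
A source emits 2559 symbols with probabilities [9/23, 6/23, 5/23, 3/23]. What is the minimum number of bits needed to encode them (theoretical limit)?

Entropy H = 1.8973 bits/symbol
Minimum bits = H × n = 1.8973 × 2559
= 4855.23 bits


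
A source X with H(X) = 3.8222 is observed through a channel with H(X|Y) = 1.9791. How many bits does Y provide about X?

I(X;Y) = H(X) - H(X|Y)
I(X;Y) = 3.8222 - 1.9791 = 1.8431 bits


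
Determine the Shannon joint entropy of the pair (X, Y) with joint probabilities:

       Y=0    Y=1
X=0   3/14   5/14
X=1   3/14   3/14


H(X,Y) = -Σ p(x,y) log₂ p(x,y)
  p(0,0)=3/14: -0.2143 × log₂(0.2143) = 0.4762
  p(0,1)=5/14: -0.3571 × log₂(0.3571) = 0.5305
  p(1,0)=3/14: -0.2143 × log₂(0.2143) = 0.4762
  p(1,1)=3/14: -0.2143 × log₂(0.2143) = 0.4762
H(X,Y) = 1.9592 bits


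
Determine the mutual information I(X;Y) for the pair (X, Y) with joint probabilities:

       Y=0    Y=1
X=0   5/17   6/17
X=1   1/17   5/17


H(X) = 0.9367, H(Y) = 0.9367, H(X,Y) = 1.8093
I(X;Y) = H(X) + H(Y) - H(X,Y) = 0.0641 bits


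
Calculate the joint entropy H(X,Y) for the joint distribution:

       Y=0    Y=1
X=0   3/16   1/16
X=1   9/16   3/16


H(X,Y) = -Σ p(x,y) log₂ p(x,y)
  p(0,0)=3/16: -0.1875 × log₂(0.1875) = 0.4528
  p(0,1)=1/16: -0.0625 × log₂(0.0625) = 0.2500
  p(1,0)=9/16: -0.5625 × log₂(0.5625) = 0.4669
  p(1,1)=3/16: -0.1875 × log₂(0.1875) = 0.4528
H(X,Y) = 1.6226 bits


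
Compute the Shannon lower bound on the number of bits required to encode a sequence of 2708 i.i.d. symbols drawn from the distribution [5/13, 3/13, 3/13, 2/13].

Entropy H = 1.9220 bits/symbol
Minimum bits = H × n = 1.9220 × 2708
= 5204.84 bits


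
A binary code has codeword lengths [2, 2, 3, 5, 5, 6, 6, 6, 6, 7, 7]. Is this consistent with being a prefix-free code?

Kraft inequality: Σ 2^(-l_i) ≤ 1 for prefix-free code
Calculating: 2^(-2) + 2^(-2) + 2^(-3) + 2^(-5) + 2^(-5) + 2^(-6) + 2^(-6) + 2^(-6) + 2^(-6) + 2^(-7) + 2^(-7)
= 0.25 + 0.25 + 0.125 + 0.03125 + 0.03125 + 0.015625 + 0.015625 + 0.015625 + 0.015625 + 0.0078125 + 0.0078125
= 0.7656
Since 0.7656 ≤ 1, prefix-free code exists


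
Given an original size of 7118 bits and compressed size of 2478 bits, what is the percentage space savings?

Space savings = (1 - Compressed/Original) × 100%
= (1 - 2478/7118) × 100%
= 65.19%


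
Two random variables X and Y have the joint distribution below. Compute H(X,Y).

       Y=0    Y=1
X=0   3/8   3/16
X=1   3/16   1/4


H(X,Y) = -Σ p(x,y) log₂ p(x,y)
  p(0,0)=3/8: -0.3750 × log₂(0.3750) = 0.5306
  p(0,1)=3/16: -0.1875 × log₂(0.1875) = 0.4528
  p(1,0)=3/16: -0.1875 × log₂(0.1875) = 0.4528
  p(1,1)=1/4: -0.2500 × log₂(0.2500) = 0.5000
H(X,Y) = 1.9363 bits


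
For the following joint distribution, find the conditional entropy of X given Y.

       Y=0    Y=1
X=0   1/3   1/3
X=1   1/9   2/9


H(X|Y) = Σ_y p(y) H(X|Y=y)
  p(Y=0) = 4/9, H(X|Y=0) = 0.8113
  p(Y=1) = 5/9, H(X|Y=1) = 0.9710
H(X|Y) = 0.4444×0.8113 + 0.5556×0.9710 = 0.9000 bits


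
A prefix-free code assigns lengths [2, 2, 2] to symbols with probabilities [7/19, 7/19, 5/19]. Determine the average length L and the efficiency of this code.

Average length L = Σ p_i × l_i = 2.0000 bits
Entropy H = 1.5683 bits
Efficiency η = H/L × 100% = 78.42%


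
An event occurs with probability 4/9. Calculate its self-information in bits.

Information content I(x) = -log₂(p(x))
I = -log₂(4/9) = -log₂(0.4444)
I = 1.1699 bits


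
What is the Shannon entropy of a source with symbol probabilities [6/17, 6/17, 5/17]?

H(X) = -Σ p(x) log₂ p(x)
  -6/17 × log₂(6/17) = 0.5303
  -6/17 × log₂(6/17) = 0.5303
  -5/17 × log₂(5/17) = 0.5193
H(X) = 1.5799 bits


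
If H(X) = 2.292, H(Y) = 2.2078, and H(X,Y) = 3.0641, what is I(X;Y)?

I(X;Y) = H(X) + H(Y) - H(X,Y)
I(X;Y) = 2.292 + 2.2078 - 3.0641 = 1.4357 bits


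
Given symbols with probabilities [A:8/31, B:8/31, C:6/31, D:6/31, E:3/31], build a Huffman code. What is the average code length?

Huffman tree construction:
Combine smallest probabilities repeatedly
Resulting codes:
  A: 01 (length 2)
  B: 10 (length 2)
  C: 111 (length 3)
  D: 00 (length 2)
  E: 110 (length 3)
Average length = Σ p(s) × length(s) = 2.2903 bits


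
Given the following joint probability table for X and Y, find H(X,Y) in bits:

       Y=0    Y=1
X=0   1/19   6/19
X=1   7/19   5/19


H(X,Y) = -Σ p(x,y) log₂ p(x,y)
  p(0,0)=1/19: -0.0526 × log₂(0.0526) = 0.2236
  p(0,1)=6/19: -0.3158 × log₂(0.3158) = 0.5251
  p(1,0)=7/19: -0.3684 × log₂(0.3684) = 0.5307
  p(1,1)=5/19: -0.2632 × log₂(0.2632) = 0.5068
H(X,Y) = 1.7863 bits


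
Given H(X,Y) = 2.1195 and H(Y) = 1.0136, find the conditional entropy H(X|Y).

Chain rule: H(X,Y) = H(X|Y) + H(Y)
H(X|Y) = H(X,Y) - H(Y) = 2.1195 - 1.0136 = 1.1059 bits


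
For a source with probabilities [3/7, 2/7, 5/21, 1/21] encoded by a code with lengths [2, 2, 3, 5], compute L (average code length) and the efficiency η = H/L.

Average length L = Σ p_i × l_i = 2.3810 bits
Entropy H = 1.7424 bits
Efficiency η = H/L × 100% = 73.18%


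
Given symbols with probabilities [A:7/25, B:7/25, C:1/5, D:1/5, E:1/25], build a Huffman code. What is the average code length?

Huffman tree construction:
Combine smallest probabilities repeatedly
Resulting codes:
  A: 10 (length 2)
  B: 11 (length 2)
  C: 011 (length 3)
  D: 00 (length 2)
  E: 010 (length 3)
Average length = Σ p(s) × length(s) = 2.2400 bits


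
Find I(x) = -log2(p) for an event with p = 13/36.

Information content I(x) = -log₂(p(x))
I = -log₂(13/36) = -log₂(0.3611)
I = 1.4695 bits


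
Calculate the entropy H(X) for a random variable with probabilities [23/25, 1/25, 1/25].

H(X) = -Σ p(x) log₂ p(x)
  -23/25 × log₂(23/25) = 0.1107
  -1/25 × log₂(1/25) = 0.1858
  -1/25 × log₂(1/25) = 0.1858
H(X) = 0.4822 bits


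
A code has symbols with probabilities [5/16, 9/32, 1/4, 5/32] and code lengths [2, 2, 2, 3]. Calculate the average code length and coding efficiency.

Average length L = Σ p_i × l_i = 2.1562 bits
Entropy H = 1.9576 bits
Efficiency η = H/L × 100% = 90.79%


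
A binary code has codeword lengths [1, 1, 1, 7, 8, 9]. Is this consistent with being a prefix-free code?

Kraft inequality: Σ 2^(-l_i) ≤ 1 for prefix-free code
Calculating: 2^(-1) + 2^(-1) + 2^(-1) + 2^(-7) + 2^(-8) + 2^(-9)
= 0.5 + 0.5 + 0.5 + 0.0078125 + 0.00390625 + 0.001953125
= 1.5137
Since 1.5137 > 1, prefix-free code does not exist


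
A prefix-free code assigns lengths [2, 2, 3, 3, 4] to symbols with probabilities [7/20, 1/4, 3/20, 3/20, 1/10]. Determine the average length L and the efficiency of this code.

Average length L = Σ p_i × l_i = 2.5000 bits
Entropy H = 2.1834 bits
Efficiency η = H/L × 100% = 87.34%


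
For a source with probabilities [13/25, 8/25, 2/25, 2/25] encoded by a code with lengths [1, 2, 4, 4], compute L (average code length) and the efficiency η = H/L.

Average length L = Σ p_i × l_i = 1.8000 bits
Entropy H = 1.5996 bits
Efficiency η = H/L × 100% = 88.87%


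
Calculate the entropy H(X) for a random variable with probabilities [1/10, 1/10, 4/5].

H(X) = -Σ p(x) log₂ p(x)
  -1/10 × log₂(1/10) = 0.3322
  -1/10 × log₂(1/10) = 0.3322
  -4/5 × log₂(4/5) = 0.2575
H(X) = 0.9219 bits


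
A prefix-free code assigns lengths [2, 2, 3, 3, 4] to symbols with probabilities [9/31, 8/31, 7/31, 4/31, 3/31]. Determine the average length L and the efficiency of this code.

Average length L = Σ p_i × l_i = 2.5484 bits
Entropy H = 2.2143 bits
Efficiency η = H/L × 100% = 86.89%


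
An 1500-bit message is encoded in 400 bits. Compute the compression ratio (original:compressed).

Compression ratio = Original / Compressed
= 1500 / 400 = 3.75:1


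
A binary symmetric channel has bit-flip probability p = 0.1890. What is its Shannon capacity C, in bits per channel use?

For BSC with error probability p:
C = 1 - H(p) where H(p) is binary entropy
H(0.1890) = -0.1890 × log₂(0.1890) - 0.8110 × log₂(0.8110)
H(p) = 0.6994
C = 1 - 0.6994 = 0.3006 bits/use


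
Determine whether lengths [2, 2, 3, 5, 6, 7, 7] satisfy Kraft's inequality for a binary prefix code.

Kraft inequality: Σ 2^(-l_i) ≤ 1 for prefix-free code
Calculating: 2^(-2) + 2^(-2) + 2^(-3) + 2^(-5) + 2^(-6) + 2^(-7) + 2^(-7)
= 0.25 + 0.25 + 0.125 + 0.03125 + 0.015625 + 0.0078125 + 0.0078125
= 0.6875
Since 0.6875 ≤ 1, prefix-free code exists


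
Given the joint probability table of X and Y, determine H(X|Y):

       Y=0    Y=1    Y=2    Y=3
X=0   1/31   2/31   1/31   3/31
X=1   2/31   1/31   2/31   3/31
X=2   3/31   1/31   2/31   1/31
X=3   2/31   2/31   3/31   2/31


H(X|Y) = Σ_y p(y) H(X|Y=y)
  p(Y=0) = 8/31, H(X|Y=0) = 1.9056
  p(Y=1) = 6/31, H(X|Y=1) = 1.9183
  p(Y=2) = 8/31, H(X|Y=2) = 1.9056
  p(Y=3) = 9/31, H(X|Y=3) = 1.8911
H(X|Y) = 0.2581×1.9056 + 0.1935×1.9183 + 0.2581×1.9056 + 0.2903×1.8911 = 1.9039 bits


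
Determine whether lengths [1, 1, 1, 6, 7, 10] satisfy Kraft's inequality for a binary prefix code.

Kraft inequality: Σ 2^(-l_i) ≤ 1 for prefix-free code
Calculating: 2^(-1) + 2^(-1) + 2^(-1) + 2^(-6) + 2^(-7) + 2^(-10)
= 0.5 + 0.5 + 0.5 + 0.015625 + 0.0078125 + 0.0009765625
= 1.5244
Since 1.5244 > 1, prefix-free code does not exist


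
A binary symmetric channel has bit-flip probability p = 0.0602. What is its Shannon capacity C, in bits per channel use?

For BSC with error probability p:
C = 1 - H(p) where H(p) is binary entropy
H(0.0602) = -0.0602 × log₂(0.0602) - 0.9398 × log₂(0.9398)
H(p) = 0.3282
C = 1 - 0.3282 = 0.6718 bits/use


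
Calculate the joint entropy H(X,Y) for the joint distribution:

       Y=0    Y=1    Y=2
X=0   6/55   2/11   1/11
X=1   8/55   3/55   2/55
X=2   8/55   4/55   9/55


H(X,Y) = -Σ p(x,y) log₂ p(x,y)
  p(0,0)=6/55: -0.1091 × log₂(0.1091) = 0.3487
  p(0,1)=2/11: -0.1818 × log₂(0.1818) = 0.4472
  p(0,2)=1/11: -0.0909 × log₂(0.0909) = 0.3145
  p(1,0)=8/55: -0.1455 × log₂(0.1455) = 0.4046
  p(1,1)=3/55: -0.0545 × log₂(0.0545) = 0.2289
  p(1,2)=2/55: -0.0364 × log₂(0.0364) = 0.1739
  p(2,0)=8/55: -0.1455 × log₂(0.1455) = 0.4046
  p(2,1)=4/55: -0.0727 × log₂(0.0727) = 0.2750
  p(2,2)=9/55: -0.1636 × log₂(0.1636) = 0.4273
H(X,Y) = 3.0246 bits


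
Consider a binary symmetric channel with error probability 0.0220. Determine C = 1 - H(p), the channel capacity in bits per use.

For BSC with error probability p:
C = 1 - H(p) where H(p) is binary entropy
H(0.0220) = -0.0220 × log₂(0.0220) - 0.9780 × log₂(0.9780)
H(p) = 0.1525
C = 1 - 0.1525 = 0.8475 bits/use


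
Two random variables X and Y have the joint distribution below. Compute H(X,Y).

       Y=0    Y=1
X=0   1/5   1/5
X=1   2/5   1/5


H(X,Y) = -Σ p(x,y) log₂ p(x,y)
  p(0,0)=1/5: -0.2000 × log₂(0.2000) = 0.4644
  p(0,1)=1/5: -0.2000 × log₂(0.2000) = 0.4644
  p(1,0)=2/5: -0.4000 × log₂(0.4000) = 0.5288
  p(1,1)=1/5: -0.2000 × log₂(0.2000) = 0.4644
H(X,Y) = 1.9219 bits


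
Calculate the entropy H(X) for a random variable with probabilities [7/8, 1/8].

H(X) = -Σ p(x) log₂ p(x)
  -7/8 × log₂(7/8) = 0.1686
  -1/8 × log₂(1/8) = 0.3750
H(X) = 0.5436 bits


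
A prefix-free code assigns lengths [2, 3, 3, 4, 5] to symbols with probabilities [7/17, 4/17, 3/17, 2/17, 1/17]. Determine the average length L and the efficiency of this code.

Average length L = Σ p_i × l_i = 2.8235 bits
Entropy H = 2.0636 bits
Efficiency η = H/L × 100% = 73.08%


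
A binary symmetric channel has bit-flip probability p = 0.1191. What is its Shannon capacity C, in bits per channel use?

For BSC with error probability p:
C = 1 - H(p) where H(p) is binary entropy
H(0.1191) = -0.1191 × log₂(0.1191) - 0.8809 × log₂(0.8809)
H(p) = 0.5268
C = 1 - 0.5268 = 0.4732 bits/use


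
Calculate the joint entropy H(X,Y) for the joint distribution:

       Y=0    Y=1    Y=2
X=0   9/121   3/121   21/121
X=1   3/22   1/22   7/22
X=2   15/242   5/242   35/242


H(X,Y) = -Σ p(x,y) log₂ p(x,y)
  p(0,0)=9/121: -0.0744 × log₂(0.0744) = 0.2788
  p(0,1)=3/121: -0.0248 × log₂(0.0248) = 0.1322
  p(0,2)=21/121: -0.1736 × log₂(0.1736) = 0.4385
  p(1,0)=3/22: -0.1364 × log₂(0.1364) = 0.3920
  p(1,1)=1/22: -0.0455 × log₂(0.0455) = 0.2027
  p(1,2)=7/22: -0.3182 × log₂(0.3182) = 0.5257
  p(2,0)=15/242: -0.0620 × log₂(0.0620) = 0.2487
  p(2,1)=5/242: -0.0207 × log₂(0.0207) = 0.1156
  p(2,2)=35/242: -0.1446 × log₂(0.1446) = 0.4035
H(X,Y) = 2.7377 bits


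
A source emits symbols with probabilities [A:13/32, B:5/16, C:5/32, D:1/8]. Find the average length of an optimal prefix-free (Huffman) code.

Huffman tree construction:
Combine smallest probabilities repeatedly
Resulting codes:
  A: 0 (length 1)
  B: 11 (length 2)
  C: 101 (length 3)
  D: 100 (length 3)
Average length = Σ p(s) × length(s) = 1.8750 bits


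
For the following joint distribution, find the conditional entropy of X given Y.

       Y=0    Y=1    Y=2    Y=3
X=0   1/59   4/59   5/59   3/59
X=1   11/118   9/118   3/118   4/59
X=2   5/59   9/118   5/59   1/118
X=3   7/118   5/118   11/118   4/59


H(X|Y) = Σ_y p(y) H(X|Y=y)
  p(Y=0) = 15/59, H(X|Y=0) = 1.8094
  p(Y=1) = 31/118, H(X|Y=1) = 1.9649
  p(Y=2) = 17/59, H(X|Y=2) = 1.8743
  p(Y=3) = 23/118, H(X|Y=3) = 1.7623
H(X|Y) = 0.2542×1.8094 + 0.2627×1.9649 + 0.2881×1.8743 + 0.1949×1.7623 = 1.8598 bits


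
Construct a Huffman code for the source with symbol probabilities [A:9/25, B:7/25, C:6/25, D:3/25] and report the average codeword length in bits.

Huffman tree construction:
Combine smallest probabilities repeatedly
Resulting codes:
  A: 11 (length 2)
  B: 10 (length 2)
  C: 01 (length 2)
  D: 00 (length 2)
Average length = Σ p(s) × length(s) = 2.0000 bits


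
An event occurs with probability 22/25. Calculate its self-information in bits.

Information content I(x) = -log₂(p(x))
I = -log₂(22/25) = -log₂(0.8800)
I = 0.1844 bits


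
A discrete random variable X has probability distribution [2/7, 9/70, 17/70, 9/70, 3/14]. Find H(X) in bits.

H(X) = -Σ p(x) log₂ p(x)
  -2/7 × log₂(2/7) = 0.5164
  -9/70 × log₂(9/70) = 0.3805
  -17/70 × log₂(17/70) = 0.4959
  -9/70 × log₂(9/70) = 0.3805
  -3/14 × log₂(3/14) = 0.4762
H(X) = 2.2495 bits


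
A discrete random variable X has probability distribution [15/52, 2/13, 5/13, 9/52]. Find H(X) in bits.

H(X) = -Σ p(x) log₂ p(x)
  -15/52 × log₂(15/52) = 0.5174
  -2/13 × log₂(2/13) = 0.4155
  -5/13 × log₂(5/13) = 0.5302
  -9/52 × log₂(9/52) = 0.4380
H(X) = 1.9010 bits


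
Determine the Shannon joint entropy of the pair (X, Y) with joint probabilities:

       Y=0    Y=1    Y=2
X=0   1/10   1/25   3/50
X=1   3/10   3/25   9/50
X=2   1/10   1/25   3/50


H(X,Y) = -Σ p(x,y) log₂ p(x,y)
  p(0,0)=1/10: -0.1000 × log₂(0.1000) = 0.3322
  p(0,1)=1/25: -0.0400 × log₂(0.0400) = 0.1858
  p(0,2)=3/50: -0.0600 × log₂(0.0600) = 0.2435
  p(1,0)=3/10: -0.3000 × log₂(0.3000) = 0.5211
  p(1,1)=3/25: -0.1200 × log₂(0.1200) = 0.3671
  p(1,2)=9/50: -0.1800 × log₂(0.1800) = 0.4453
  p(2,0)=1/10: -0.1000 × log₂(0.1000) = 0.3322
  p(2,1)=1/25: -0.0400 × log₂(0.0400) = 0.1858
  p(2,2)=3/50: -0.0600 × log₂(0.0600) = 0.2435
H(X,Y) = 2.8564 bits


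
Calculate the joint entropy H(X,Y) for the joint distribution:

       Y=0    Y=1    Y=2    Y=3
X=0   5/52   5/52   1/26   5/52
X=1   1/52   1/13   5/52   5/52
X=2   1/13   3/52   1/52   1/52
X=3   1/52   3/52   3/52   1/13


H(X,Y) = -Σ p(x,y) log₂ p(x,y)
  p(0,0)=5/52: -0.0962 × log₂(0.0962) = 0.3249
  p(0,1)=5/52: -0.0962 × log₂(0.0962) = 0.3249
  p(0,2)=1/26: -0.0385 × log₂(0.0385) = 0.1808
  p(0,3)=5/52: -0.0962 × log₂(0.0962) = 0.3249
  p(1,0)=1/52: -0.0192 × log₂(0.0192) = 0.1096
  p(1,1)=1/13: -0.0769 × log₂(0.0769) = 0.2846
  p(1,2)=5/52: -0.0962 × log₂(0.0962) = 0.3249
  p(1,3)=5/52: -0.0962 × log₂(0.0962) = 0.3249
  p(2,0)=1/13: -0.0769 × log₂(0.0769) = 0.2846
  p(2,1)=3/52: -0.0577 × log₂(0.0577) = 0.2374
  p(2,2)=1/52: -0.0192 × log₂(0.0192) = 0.1096
  p(2,3)=1/52: -0.0192 × log₂(0.0192) = 0.1096
  p(3,0)=1/52: -0.0192 × log₂(0.0192) = 0.1096
  p(3,1)=3/52: -0.0577 × log₂(0.0577) = 0.2374
  p(3,2)=3/52: -0.0577 × log₂(0.0577) = 0.2374
  p(3,3)=1/13: -0.0769 × log₂(0.0769) = 0.2846
H(X,Y) = 3.8098 bits


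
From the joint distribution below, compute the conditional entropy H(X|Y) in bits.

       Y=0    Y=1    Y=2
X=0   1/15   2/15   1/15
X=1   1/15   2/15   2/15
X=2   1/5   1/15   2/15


H(X|Y) = Σ_y p(y) H(X|Y=y)
  p(Y=0) = 1/3, H(X|Y=0) = 1.3710
  p(Y=1) = 1/3, H(X|Y=1) = 1.5219
  p(Y=2) = 1/3, H(X|Y=2) = 1.5219
H(X|Y) = 0.3333×1.3710 + 0.3333×1.5219 + 0.3333×1.5219 = 1.4716 bits


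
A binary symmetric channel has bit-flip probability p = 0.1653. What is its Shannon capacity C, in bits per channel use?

For BSC with error probability p:
C = 1 - H(p) where H(p) is binary entropy
H(0.1653) = -0.1653 × log₂(0.1653) - 0.8347 × log₂(0.8347)
H(p) = 0.6468
C = 1 - 0.6468 = 0.3532 bits/use


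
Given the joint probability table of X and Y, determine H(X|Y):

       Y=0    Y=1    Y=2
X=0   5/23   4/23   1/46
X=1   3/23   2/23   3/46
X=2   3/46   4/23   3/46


H(X|Y) = Σ_y p(y) H(X|Y=y)
  p(Y=0) = 19/46, H(X|Y=0) = 1.4330
  p(Y=1) = 10/23, H(X|Y=1) = 1.5219
  p(Y=2) = 7/46, H(X|Y=2) = 1.4488
H(X|Y) = 0.4130×1.4330 + 0.4348×1.5219 + 0.1522×1.4488 = 1.4741 bits


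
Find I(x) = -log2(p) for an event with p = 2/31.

Information content I(x) = -log₂(p(x))
I = -log₂(2/31) = -log₂(0.0645)
I = 3.9542 bits


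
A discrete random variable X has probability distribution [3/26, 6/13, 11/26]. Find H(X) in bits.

H(X) = -Σ p(x) log₂ p(x)
  -3/26 × log₂(3/26) = 0.3595
  -6/13 × log₂(6/13) = 0.5148
  -11/26 × log₂(11/26) = 0.5250
H(X) = 1.3994 bits


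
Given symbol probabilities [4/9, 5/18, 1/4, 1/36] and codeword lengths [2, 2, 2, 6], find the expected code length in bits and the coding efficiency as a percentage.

Average length L = Σ p_i × l_i = 2.1111 bits
Entropy H = 1.6769 bits
Efficiency η = H/L × 100% = 79.43%


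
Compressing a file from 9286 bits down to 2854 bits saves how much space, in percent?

Space savings = (1 - Compressed/Original) × 100%
= (1 - 2854/9286) × 100%
= 69.27%


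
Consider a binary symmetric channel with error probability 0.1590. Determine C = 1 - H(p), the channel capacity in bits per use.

For BSC with error probability p:
C = 1 - H(p) where H(p) is binary entropy
H(0.1590) = -0.1590 × log₂(0.1590) - 0.8410 × log₂(0.8410)
H(p) = 0.6319
C = 1 - 0.6319 = 0.3681 bits/use


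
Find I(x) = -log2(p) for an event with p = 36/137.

Information content I(x) = -log₂(p(x))
I = -log₂(36/137) = -log₂(0.2628)
I = 1.9281 bits


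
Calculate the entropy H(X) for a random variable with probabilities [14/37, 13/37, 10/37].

H(X) = -Σ p(x) log₂ p(x)
  -14/37 × log₂(14/37) = 0.5305
  -13/37 × log₂(13/37) = 0.5302
  -10/37 × log₂(10/37) = 0.5101
H(X) = 1.5709 bits


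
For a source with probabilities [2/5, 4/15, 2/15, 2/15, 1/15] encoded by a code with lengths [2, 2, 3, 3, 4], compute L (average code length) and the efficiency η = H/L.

Average length L = Σ p_i × l_i = 2.4000 bits
Entropy H = 2.0729 bits
Efficiency η = H/L × 100% = 86.37%


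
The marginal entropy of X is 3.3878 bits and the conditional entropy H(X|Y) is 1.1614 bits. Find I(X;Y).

I(X;Y) = H(X) - H(X|Y)
I(X;Y) = 3.3878 - 1.1614 = 2.2264 bits


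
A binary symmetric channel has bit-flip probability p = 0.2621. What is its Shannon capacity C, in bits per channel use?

For BSC with error probability p:
C = 1 - H(p) where H(p) is binary entropy
H(0.2621) = -0.2621 × log₂(0.2621) - 0.7379 × log₂(0.7379)
H(p) = 0.8299
C = 1 - 0.8299 = 0.1701 bits/use


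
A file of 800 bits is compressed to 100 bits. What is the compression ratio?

Compression ratio = Original / Compressed
= 800 / 100 = 8.00:1


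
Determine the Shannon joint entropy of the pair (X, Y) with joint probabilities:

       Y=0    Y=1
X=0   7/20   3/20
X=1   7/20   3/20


H(X,Y) = -Σ p(x,y) log₂ p(x,y)
  p(0,0)=7/20: -0.3500 × log₂(0.3500) = 0.5301
  p(0,1)=3/20: -0.1500 × log₂(0.1500) = 0.4105
  p(1,0)=7/20: -0.3500 × log₂(0.3500) = 0.5301
  p(1,1)=3/20: -0.1500 × log₂(0.1500) = 0.4105
H(X,Y) = 1.8813 bits


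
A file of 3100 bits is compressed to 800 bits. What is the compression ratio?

Compression ratio = Original / Compressed
= 3100 / 800 = 3.88:1


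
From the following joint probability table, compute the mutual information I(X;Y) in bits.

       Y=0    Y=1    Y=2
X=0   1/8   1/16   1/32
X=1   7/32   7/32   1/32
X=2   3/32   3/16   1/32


H(X) = 1.5164, H(Y) = 1.3543, H(X,Y) = 2.8260
I(X;Y) = H(X) + H(Y) - H(X,Y) = 0.0448 bits


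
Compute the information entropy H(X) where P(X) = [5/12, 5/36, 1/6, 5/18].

H(X) = -Σ p(x) log₂ p(x)
  -5/12 × log₂(5/12) = 0.5263
  -5/36 × log₂(5/36) = 0.3956
  -1/6 × log₂(1/6) = 0.4308
  -5/18 × log₂(5/18) = 0.5133
H(X) = 1.8660 bits


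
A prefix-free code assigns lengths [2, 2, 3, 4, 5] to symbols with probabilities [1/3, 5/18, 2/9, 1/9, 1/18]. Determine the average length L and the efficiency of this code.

Average length L = Σ p_i × l_i = 2.6111 bits
Entropy H = 2.1077 bits
Efficiency η = H/L × 100% = 80.72%


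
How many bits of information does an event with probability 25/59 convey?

Information content I(x) = -log₂(p(x))
I = -log₂(25/59) = -log₂(0.4237)
I = 1.2388 bits


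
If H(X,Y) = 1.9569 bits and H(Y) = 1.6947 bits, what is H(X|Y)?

Chain rule: H(X,Y) = H(X|Y) + H(Y)
H(X|Y) = H(X,Y) - H(Y) = 1.9569 - 1.6947 = 0.2622 bits


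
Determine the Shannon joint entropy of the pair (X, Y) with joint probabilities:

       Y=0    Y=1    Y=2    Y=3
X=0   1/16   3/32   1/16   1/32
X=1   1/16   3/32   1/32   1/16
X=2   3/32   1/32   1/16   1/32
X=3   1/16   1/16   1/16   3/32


H(X,Y) = -Σ p(x,y) log₂ p(x,y)
  p(0,0)=1/16: -0.0625 × log₂(0.0625) = 0.2500
  p(0,1)=3/32: -0.0938 × log₂(0.0938) = 0.3202
  p(0,2)=1/16: -0.0625 × log₂(0.0625) = 0.2500
  p(0,3)=1/32: -0.0312 × log₂(0.0312) = 0.1562
  p(1,0)=1/16: -0.0625 × log₂(0.0625) = 0.2500
  p(1,1)=3/32: -0.0938 × log₂(0.0938) = 0.3202
  p(1,2)=1/32: -0.0312 × log₂(0.0312) = 0.1562
  p(1,3)=1/16: -0.0625 × log₂(0.0625) = 0.2500
  p(2,0)=3/32: -0.0938 × log₂(0.0938) = 0.3202
  p(2,1)=1/32: -0.0312 × log₂(0.0312) = 0.1562
  p(2,2)=1/16: -0.0625 × log₂(0.0625) = 0.2500
  p(2,3)=1/32: -0.0312 × log₂(0.0312) = 0.1562
  p(3,0)=1/16: -0.0625 × log₂(0.0625) = 0.2500
  p(3,1)=1/16: -0.0625 × log₂(0.0625) = 0.2500
  p(3,2)=1/16: -0.0625 × log₂(0.0625) = 0.2500
  p(3,3)=3/32: -0.0938 × log₂(0.0938) = 0.3202
H(X,Y) = 3.9056 bits


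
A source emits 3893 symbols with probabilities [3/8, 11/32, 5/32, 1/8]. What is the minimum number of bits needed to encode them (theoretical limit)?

Entropy H = 1.8537 bits/symbol
Minimum bits = H × n = 1.8537 × 3893
= 7216.29 bits


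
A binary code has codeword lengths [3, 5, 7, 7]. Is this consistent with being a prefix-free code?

Kraft inequality: Σ 2^(-l_i) ≤ 1 for prefix-free code
Calculating: 2^(-3) + 2^(-5) + 2^(-7) + 2^(-7)
= 0.125 + 0.03125 + 0.0078125 + 0.0078125
= 0.1719
Since 0.1719 ≤ 1, prefix-free code exists


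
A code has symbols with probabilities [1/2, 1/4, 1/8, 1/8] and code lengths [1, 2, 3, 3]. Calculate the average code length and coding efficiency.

Average length L = Σ p_i × l_i = 1.7500 bits
Entropy H = 1.7500 bits
Efficiency η = H/L × 100% = 100.00%


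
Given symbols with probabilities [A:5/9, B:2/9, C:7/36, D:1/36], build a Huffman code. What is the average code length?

Huffman tree construction:
Combine smallest probabilities repeatedly
Resulting codes:
  A: 1 (length 1)
  B: 00 (length 2)
  C: 011 (length 3)
  D: 010 (length 3)
Average length = Σ p(s) × length(s) = 1.6667 bits


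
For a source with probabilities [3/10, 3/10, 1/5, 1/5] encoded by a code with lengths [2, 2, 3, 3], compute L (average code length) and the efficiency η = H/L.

Average length L = Σ p_i × l_i = 2.4000 bits
Entropy H = 1.9710 bits
Efficiency η = H/L × 100% = 82.12%


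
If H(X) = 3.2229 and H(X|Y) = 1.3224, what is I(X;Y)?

I(X;Y) = H(X) - H(X|Y)
I(X;Y) = 3.2229 - 1.3224 = 1.9005 bits


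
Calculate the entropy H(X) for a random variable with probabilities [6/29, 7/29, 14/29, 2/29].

H(X) = -Σ p(x) log₂ p(x)
  -6/29 × log₂(6/29) = 0.4703
  -7/29 × log₂(7/29) = 0.4950
  -14/29 × log₂(14/29) = 0.5072
  -2/29 × log₂(2/29) = 0.2661
H(X) = 1.7385 bits


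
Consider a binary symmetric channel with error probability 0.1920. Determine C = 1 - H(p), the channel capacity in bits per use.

For BSC with error probability p:
C = 1 - H(p) where H(p) is binary entropy
H(0.1920) = -0.1920 × log₂(0.1920) - 0.8080 × log₂(0.8080)
H(p) = 0.7056
C = 1 - 0.7056 = 0.2944 bits/use


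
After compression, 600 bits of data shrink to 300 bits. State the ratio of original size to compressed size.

Compression ratio = Original / Compressed
= 600 / 300 = 2.00:1


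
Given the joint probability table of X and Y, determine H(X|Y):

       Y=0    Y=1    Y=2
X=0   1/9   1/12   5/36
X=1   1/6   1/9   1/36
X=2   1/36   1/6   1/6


H(X|Y) = Σ_y p(y) H(X|Y=y)
  p(Y=0) = 11/36, H(X|Y=0) = 1.3222
  p(Y=1) = 13/36, H(X|Y=1) = 1.5262
  p(Y=2) = 1/3, H(X|Y=2) = 1.3250
H(X|Y) = 0.3056×1.3222 + 0.3611×1.5262 + 0.3333×1.3250 = 1.3968 bits


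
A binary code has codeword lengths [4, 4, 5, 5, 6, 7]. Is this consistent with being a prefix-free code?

Kraft inequality: Σ 2^(-l_i) ≤ 1 for prefix-free code
Calculating: 2^(-4) + 2^(-4) + 2^(-5) + 2^(-5) + 2^(-6) + 2^(-7)
= 0.0625 + 0.0625 + 0.03125 + 0.03125 + 0.015625 + 0.0078125
= 0.2109
Since 0.2109 ≤ 1, prefix-free code exists


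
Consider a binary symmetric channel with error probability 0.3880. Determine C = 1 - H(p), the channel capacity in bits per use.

For BSC with error probability p:
C = 1 - H(p) where H(p) is binary entropy
H(0.3880) = -0.3880 × log₂(0.3880) - 0.6120 × log₂(0.6120)
H(p) = 0.9635
C = 1 - 0.9635 = 0.0365 bits/use


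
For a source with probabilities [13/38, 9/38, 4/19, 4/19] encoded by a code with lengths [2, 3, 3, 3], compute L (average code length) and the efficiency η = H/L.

Average length L = Σ p_i × l_i = 2.6579 bits
Entropy H = 1.9681 bits
Efficiency η = H/L × 100% = 74.05%


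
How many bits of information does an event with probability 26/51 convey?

Information content I(x) = -log₂(p(x))
I = -log₂(26/51) = -log₂(0.5098)
I = 0.9720 bits


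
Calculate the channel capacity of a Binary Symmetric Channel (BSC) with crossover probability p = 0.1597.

For BSC with error probability p:
C = 1 - H(p) where H(p) is binary entropy
H(0.1597) = -0.1597 × log₂(0.1597) - 0.8403 × log₂(0.8403)
H(p) = 0.6336
C = 1 - 0.6336 = 0.3664 bits/use


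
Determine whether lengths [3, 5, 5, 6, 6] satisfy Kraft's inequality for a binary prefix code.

Kraft inequality: Σ 2^(-l_i) ≤ 1 for prefix-free code
Calculating: 2^(-3) + 2^(-5) + 2^(-5) + 2^(-6) + 2^(-6)
= 0.125 + 0.03125 + 0.03125 + 0.015625 + 0.015625
= 0.2188
Since 0.2188 ≤ 1, prefix-free code exists


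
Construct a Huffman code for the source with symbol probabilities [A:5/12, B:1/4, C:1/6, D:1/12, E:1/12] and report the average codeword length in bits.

Huffman tree construction:
Combine smallest probabilities repeatedly
Resulting codes:
  A: 0 (length 1)
  B: 10 (length 2)
  C: 110 (length 3)
  D: 1110 (length 4)
  E: 1111 (length 4)
Average length = Σ p(s) × length(s) = 2.0833 bits


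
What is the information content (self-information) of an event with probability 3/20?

Information content I(x) = -log₂(p(x))
I = -log₂(3/20) = -log₂(0.1500)
I = 2.7370 bits


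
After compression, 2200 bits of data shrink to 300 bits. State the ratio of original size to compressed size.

Compression ratio = Original / Compressed
= 2200 / 300 = 7.33:1


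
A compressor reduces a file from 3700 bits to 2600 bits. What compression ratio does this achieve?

Compression ratio = Original / Compressed
= 3700 / 2600 = 1.42:1


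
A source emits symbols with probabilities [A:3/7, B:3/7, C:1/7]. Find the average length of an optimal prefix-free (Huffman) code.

Huffman tree construction:
Combine smallest probabilities repeatedly
Resulting codes:
  A: 11 (length 2)
  B: 0 (length 1)
  C: 10 (length 2)
Average length = Σ p(s) × length(s) = 1.5714 bits


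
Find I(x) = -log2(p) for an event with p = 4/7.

Information content I(x) = -log₂(p(x))
I = -log₂(4/7) = -log₂(0.5714)
I = 0.8074 bits


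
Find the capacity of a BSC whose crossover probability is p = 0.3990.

For BSC with error probability p:
C = 1 - H(p) where H(p) is binary entropy
H(0.3990) = -0.3990 × log₂(0.3990) - 0.6010 × log₂(0.6010)
H(p) = 0.9704
C = 1 - 0.9704 = 0.0296 bits/use


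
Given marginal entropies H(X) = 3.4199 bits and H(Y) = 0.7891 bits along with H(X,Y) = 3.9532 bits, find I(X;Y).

I(X;Y) = H(X) + H(Y) - H(X,Y)
I(X;Y) = 3.4199 + 0.7891 - 3.9532 = 0.2558 bits


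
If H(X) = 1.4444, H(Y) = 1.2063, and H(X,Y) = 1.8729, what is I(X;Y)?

I(X;Y) = H(X) + H(Y) - H(X,Y)
I(X;Y) = 1.4444 + 1.2063 - 1.8729 = 0.7778 bits


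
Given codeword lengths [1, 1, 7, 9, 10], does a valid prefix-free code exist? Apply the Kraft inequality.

Kraft inequality: Σ 2^(-l_i) ≤ 1 for prefix-free code
Calculating: 2^(-1) + 2^(-1) + 2^(-7) + 2^(-9) + 2^(-10)
= 0.5 + 0.5 + 0.0078125 + 0.001953125 + 0.0009765625
= 1.0107
Since 1.0107 > 1, prefix-free code does not exist


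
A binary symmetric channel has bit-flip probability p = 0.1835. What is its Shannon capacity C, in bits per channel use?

For BSC with error probability p:
C = 1 - H(p) where H(p) is binary entropy
H(0.1835) = -0.1835 × log₂(0.1835) - 0.8165 × log₂(0.8165)
H(p) = 0.6877
C = 1 - 0.6877 = 0.3123 bits/use


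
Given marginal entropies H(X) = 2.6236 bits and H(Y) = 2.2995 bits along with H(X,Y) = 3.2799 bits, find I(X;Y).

I(X;Y) = H(X) + H(Y) - H(X,Y)
I(X;Y) = 2.6236 + 2.2995 - 3.2799 = 1.6432 bits


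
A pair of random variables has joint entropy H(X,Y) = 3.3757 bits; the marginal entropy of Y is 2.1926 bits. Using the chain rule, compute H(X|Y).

Chain rule: H(X,Y) = H(X|Y) + H(Y)
H(X|Y) = H(X,Y) - H(Y) = 3.3757 - 2.1926 = 1.1831 bits


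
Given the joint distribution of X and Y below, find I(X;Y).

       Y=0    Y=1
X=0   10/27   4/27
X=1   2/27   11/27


H(X) = 0.9990, H(Y) = 0.9911, H(X,Y) = 1.7448
I(X;Y) = H(X) + H(Y) - H(X,Y) = 0.2453 bits


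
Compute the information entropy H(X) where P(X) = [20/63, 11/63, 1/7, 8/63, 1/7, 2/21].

H(X) = -Σ p(x) log₂ p(x)
  -20/63 × log₂(20/63) = 0.5255
  -11/63 × log₂(11/63) = 0.4396
  -1/7 × log₂(1/7) = 0.4011
  -8/63 × log₂(8/63) = 0.3781
  -1/7 × log₂(1/7) = 0.4011
  -2/21 × log₂(2/21) = 0.3231
H(X) = 2.4684 bits


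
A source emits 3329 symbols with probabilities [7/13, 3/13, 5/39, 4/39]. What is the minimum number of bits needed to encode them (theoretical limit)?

Entropy H = 1.6860 bits/symbol
Minimum bits = H × n = 1.6860 × 3329
= 5612.61 bits


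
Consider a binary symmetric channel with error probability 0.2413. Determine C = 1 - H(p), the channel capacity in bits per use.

For BSC with error probability p:
C = 1 - H(p) where H(p) is binary entropy
H(0.2413) = -0.2413 × log₂(0.2413) - 0.7587 × log₂(0.7587)
H(p) = 0.7972
C = 1 - 0.7972 = 0.2028 bits/use


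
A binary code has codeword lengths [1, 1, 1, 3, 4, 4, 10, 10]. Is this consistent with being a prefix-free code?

Kraft inequality: Σ 2^(-l_i) ≤ 1 for prefix-free code
Calculating: 2^(-1) + 2^(-1) + 2^(-1) + 2^(-3) + 2^(-4) + 2^(-4) + 2^(-10) + 2^(-10)
= 0.5 + 0.5 + 0.5 + 0.125 + 0.0625 + 0.0625 + 0.0009765625 + 0.0009765625
= 1.7520
Since 1.7520 > 1, prefix-free code does not exist


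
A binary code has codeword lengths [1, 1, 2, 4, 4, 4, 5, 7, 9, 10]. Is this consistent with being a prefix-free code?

Kraft inequality: Σ 2^(-l_i) ≤ 1 for prefix-free code
Calculating: 2^(-1) + 2^(-1) + 2^(-2) + 2^(-4) + 2^(-4) + 2^(-4) + 2^(-5) + 2^(-7) + 2^(-9) + 2^(-10)
= 0.5 + 0.5 + 0.25 + 0.0625 + 0.0625 + 0.0625 + 0.03125 + 0.0078125 + 0.001953125 + 0.0009765625
= 1.4795
Since 1.4795 > 1, prefix-free code does not exist


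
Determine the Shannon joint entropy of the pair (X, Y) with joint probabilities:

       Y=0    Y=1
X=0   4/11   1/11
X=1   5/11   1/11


H(X,Y) = -Σ p(x,y) log₂ p(x,y)
  p(0,0)=4/11: -0.3636 × log₂(0.3636) = 0.5307
  p(0,1)=1/11: -0.0909 × log₂(0.0909) = 0.3145
  p(1,0)=5/11: -0.4545 × log₂(0.4545) = 0.5170
  p(1,1)=1/11: -0.0909 × log₂(0.0909) = 0.3145
H(X,Y) = 1.6767 bits


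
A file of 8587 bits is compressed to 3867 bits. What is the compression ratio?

Compression ratio = Original / Compressed
= 8587 / 3867 = 2.22:1


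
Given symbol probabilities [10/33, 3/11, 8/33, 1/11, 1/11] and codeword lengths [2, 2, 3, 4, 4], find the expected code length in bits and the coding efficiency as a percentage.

Average length L = Σ p_i × l_i = 2.6061 bits
Entropy H = 2.1578 bits
Efficiency η = H/L × 100% = 82.80%


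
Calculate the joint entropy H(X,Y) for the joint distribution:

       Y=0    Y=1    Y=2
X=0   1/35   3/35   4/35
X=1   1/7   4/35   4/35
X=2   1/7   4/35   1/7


H(X,Y) = -Σ p(x,y) log₂ p(x,y)
  p(0,0)=1/35: -0.0286 × log₂(0.0286) = 0.1466
  p(0,1)=3/35: -0.0857 × log₂(0.0857) = 0.3038
  p(0,2)=4/35: -0.1143 × log₂(0.1143) = 0.3576
  p(1,0)=1/7: -0.1429 × log₂(0.1429) = 0.4011
  p(1,1)=4/35: -0.1143 × log₂(0.1143) = 0.3576
  p(1,2)=4/35: -0.1143 × log₂(0.1143) = 0.3576
  p(2,0)=1/7: -0.1429 × log₂(0.1429) = 0.4011
  p(2,1)=4/35: -0.1143 × log₂(0.1143) = 0.3576
  p(2,2)=1/7: -0.1429 × log₂(0.1429) = 0.4011
H(X,Y) = 3.0840 bits


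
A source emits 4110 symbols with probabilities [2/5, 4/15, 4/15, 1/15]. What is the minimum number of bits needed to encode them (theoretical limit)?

Entropy H = 1.8062 bits/symbol
Minimum bits = H × n = 1.8062 × 4110
= 7423.64 bits


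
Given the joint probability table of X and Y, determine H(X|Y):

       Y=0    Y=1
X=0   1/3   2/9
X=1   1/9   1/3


H(X|Y) = Σ_y p(y) H(X|Y=y)
  p(Y=0) = 4/9, H(X|Y=0) = 0.8113
  p(Y=1) = 5/9, H(X|Y=1) = 0.9710
H(X|Y) = 0.4444×0.8113 + 0.5556×0.9710 = 0.9000 bits


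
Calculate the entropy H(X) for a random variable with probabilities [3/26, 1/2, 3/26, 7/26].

H(X) = -Σ p(x) log₂ p(x)
  -3/26 × log₂(3/26) = 0.3595
  -1/2 × log₂(1/2) = 0.5000
  -3/26 × log₂(3/26) = 0.3595
  -7/26 × log₂(7/26) = 0.5097
H(X) = 1.7286 bits


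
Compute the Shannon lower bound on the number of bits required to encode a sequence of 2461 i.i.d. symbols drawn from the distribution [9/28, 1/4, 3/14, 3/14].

Entropy H = 1.9788 bits/symbol
Minimum bits = H × n = 1.9788 × 2461
= 4869.75 bits


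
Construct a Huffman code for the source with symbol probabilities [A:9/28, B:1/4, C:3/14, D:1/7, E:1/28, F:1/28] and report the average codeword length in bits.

Huffman tree construction:
Combine smallest probabilities repeatedly
Resulting codes:
  A: 11 (length 2)
  B: 10 (length 2)
  C: 00 (length 2)
  D: 011 (length 3)
  E: 0100 (length 4)
  F: 0101 (length 4)
Average length = Σ p(s) × length(s) = 2.2857 bits


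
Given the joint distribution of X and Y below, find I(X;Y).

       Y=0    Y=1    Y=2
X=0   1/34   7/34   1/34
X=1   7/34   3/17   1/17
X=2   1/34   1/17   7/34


H(X) = 1.5477, H(Y) = 1.5477, H(X,Y) = 2.7797
I(X;Y) = H(X) + H(Y) - H(X,Y) = 0.3157 bits


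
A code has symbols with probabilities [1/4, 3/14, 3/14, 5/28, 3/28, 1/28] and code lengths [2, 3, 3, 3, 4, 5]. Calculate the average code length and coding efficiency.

Average length L = Σ p_i × l_i = 2.9286 bits
Entropy H = 2.4132 bits
Efficiency η = H/L × 100% = 82.40%


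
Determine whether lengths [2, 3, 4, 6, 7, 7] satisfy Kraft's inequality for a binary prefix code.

Kraft inequality: Σ 2^(-l_i) ≤ 1 for prefix-free code
Calculating: 2^(-2) + 2^(-3) + 2^(-4) + 2^(-6) + 2^(-7) + 2^(-7)
= 0.25 + 0.125 + 0.0625 + 0.015625 + 0.0078125 + 0.0078125
= 0.4688
Since 0.4688 ≤ 1, prefix-free code exists


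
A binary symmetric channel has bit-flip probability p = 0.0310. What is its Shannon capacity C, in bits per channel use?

For BSC with error probability p:
C = 1 - H(p) where H(p) is binary entropy
H(0.0310) = -0.0310 × log₂(0.0310) - 0.9690 × log₂(0.9690)
H(p) = 0.1994
C = 1 - 0.1994 = 0.8006 bits/use
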